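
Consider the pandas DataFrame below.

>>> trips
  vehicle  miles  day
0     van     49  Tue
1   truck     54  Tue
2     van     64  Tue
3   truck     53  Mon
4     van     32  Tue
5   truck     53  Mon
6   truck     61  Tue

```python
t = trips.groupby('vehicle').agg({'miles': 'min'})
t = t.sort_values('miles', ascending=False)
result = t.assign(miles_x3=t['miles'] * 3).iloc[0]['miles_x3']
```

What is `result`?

group by vehicle, min of miles:
         miles
vehicle       
truck       53
van         32
sort by miles descending:
         miles
vehicle       
truck       53
van         32
add column miles_x3 = t['miles'] * 3:
         miles  miles_x3
vehicle                 
truck       53       159
van         32        96
Then the value at position 0, column 'miles_x3': 159

159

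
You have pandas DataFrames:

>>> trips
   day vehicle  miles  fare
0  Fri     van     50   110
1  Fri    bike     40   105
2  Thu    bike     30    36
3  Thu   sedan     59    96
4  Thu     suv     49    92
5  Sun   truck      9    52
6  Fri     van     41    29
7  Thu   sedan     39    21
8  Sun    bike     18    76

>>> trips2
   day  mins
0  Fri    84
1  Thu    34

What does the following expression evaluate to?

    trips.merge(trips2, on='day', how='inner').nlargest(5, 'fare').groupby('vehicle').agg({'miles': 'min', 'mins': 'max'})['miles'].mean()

47.0

merge on 'day' (how='inner') → 7 rows:
   day vehicle  miles  fare  mins
0  Fri     van     50   110    84
1  Fri    bike     40   105    84
2  Thu    bike     30    36    34
3  Thu   sedan     59    96    34
4  Thu     suv     49    92    34
5  Fri     van     41    29    84
6  Thu   sedan     39    21    34
take 5 rows with largest fare:
   day vehicle  miles  fare  mins
0  Fri     van     50   110    84
1  Fri    bike     40   105    84
3  Thu   sedan     59    96    34
4  Thu     suv     49    92    34
2  Thu    bike     30    36    34
group by vehicle: min(miles), max(mins):
         miles  mins
vehicle             
bike        30    84
sedan       59    34
suv         49    34
van         50    84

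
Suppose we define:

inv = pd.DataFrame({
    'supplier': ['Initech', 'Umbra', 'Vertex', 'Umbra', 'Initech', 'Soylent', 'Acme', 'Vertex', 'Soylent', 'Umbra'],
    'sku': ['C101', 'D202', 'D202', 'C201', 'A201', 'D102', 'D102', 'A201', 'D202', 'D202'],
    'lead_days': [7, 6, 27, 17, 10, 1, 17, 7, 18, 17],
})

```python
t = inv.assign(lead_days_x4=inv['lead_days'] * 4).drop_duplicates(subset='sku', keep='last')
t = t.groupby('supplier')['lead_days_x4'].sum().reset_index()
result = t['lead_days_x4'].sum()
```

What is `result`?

add column lead_days_x4 = inv['lead_days'] * 4:
  supplier   sku  lead_days  lead_days_x4
0  Initech  C101          7            28
1    Umbra  D202          6            24
2   Vertex  D202         27           108
3    Umbra  C201         17            68
4  Initech  A201         10            40
5  Soylent  D102          1             4
6     Acme  D102         17            68
7   Vertex  A201          7            28
8  Soylent  D202         18            72
9    Umbra  D202         17            68
drop duplicate sku (keep=last):
  supplier   sku  lead_days  lead_days_x4
0  Initech  C101          7            28
3    Umbra  C201         17            68
6     Acme  D102         17            68
7   Vertex  A201          7            28
9    Umbra  D202         17            68
group by supplier, sum of lead_days_x4:
supplier
Acme        68
Initech     28
Umbra      136
Vertex      28
Name: lead_days_x4, dtype: int64
reset_index():
  supplier  lead_days_x4
0     Acme            68
1  Initech            28
2    Umbra           136
3   Vertex            28

260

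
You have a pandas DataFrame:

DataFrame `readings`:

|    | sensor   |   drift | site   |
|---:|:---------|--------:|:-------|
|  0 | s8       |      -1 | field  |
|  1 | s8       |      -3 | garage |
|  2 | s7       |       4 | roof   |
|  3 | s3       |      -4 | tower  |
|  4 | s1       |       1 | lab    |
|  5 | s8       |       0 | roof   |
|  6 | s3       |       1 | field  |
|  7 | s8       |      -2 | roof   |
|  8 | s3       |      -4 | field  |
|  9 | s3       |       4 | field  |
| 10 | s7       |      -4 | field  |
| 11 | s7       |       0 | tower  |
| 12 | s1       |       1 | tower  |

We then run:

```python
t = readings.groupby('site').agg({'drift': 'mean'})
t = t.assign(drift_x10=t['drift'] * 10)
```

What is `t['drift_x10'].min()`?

-30.0

group by site, mean of drift:
           drift
site            
field  -0.800000
garage -3.000000
lab     1.000000
roof    0.666667
tower  -1.000000
add column drift_x10 = t['drift'] * 10:
           drift  drift_x10
site                       
field  -0.800000  -8.000000
garage -3.000000 -30.000000
lab     1.000000  10.000000
roof    0.666667   6.666667
tower  -1.000000 -10.000000
Hence -30.0.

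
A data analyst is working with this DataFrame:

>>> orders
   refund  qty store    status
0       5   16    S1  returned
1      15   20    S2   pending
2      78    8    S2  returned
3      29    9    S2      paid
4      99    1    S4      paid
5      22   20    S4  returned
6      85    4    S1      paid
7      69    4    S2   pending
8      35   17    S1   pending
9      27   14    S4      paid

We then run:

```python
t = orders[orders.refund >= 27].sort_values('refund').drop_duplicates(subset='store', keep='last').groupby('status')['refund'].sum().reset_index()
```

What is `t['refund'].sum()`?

262

filter rows where refund >= 27:
   refund  qty store    status
2      78    8    S2  returned
3      29    9    S2      paid
4      99    1    S4      paid
6      85    4    S1      paid
7      69    4    S2   pending
8      35   17    S1   pending
9      27   14    S4      paid
sort by refund:
   refund  qty store    status
9      27   14    S4      paid
3      29    9    S2      paid
8      35   17    S1   pending
7      69    4    S2   pending
2      78    8    S2  returned
6      85    4    S1      paid
4      99    1    S4      paid
drop duplicate store (keep=last):
   refund  qty store    status
2      78    8    S2  returned
6      85    4    S1      paid
4      99    1    S4      paid
group by status, sum of refund:
status
paid        184
returned     78
Name: refund, dtype: int64
reset_index():
     status  refund
0      paid     184
1  returned      78
Then the sum of column 'refund': 262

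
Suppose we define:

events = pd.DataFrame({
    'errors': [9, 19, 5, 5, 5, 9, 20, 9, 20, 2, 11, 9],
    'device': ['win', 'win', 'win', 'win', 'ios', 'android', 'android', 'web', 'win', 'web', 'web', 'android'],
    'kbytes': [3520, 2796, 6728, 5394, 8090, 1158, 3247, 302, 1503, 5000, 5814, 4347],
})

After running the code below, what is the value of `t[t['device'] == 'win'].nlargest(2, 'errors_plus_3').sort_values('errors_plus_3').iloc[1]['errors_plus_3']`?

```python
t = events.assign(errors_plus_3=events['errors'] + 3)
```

23

add column errors_plus_3 = events['errors'] + 3:
    errors   device  kbytes  errors_plus_3
0        9      win    3520             12
1       19      win    2796             22
2        5      win    6728              8
3        5      win    5394              8
4        5      ios    8090              8
5        9  android    1158             12
6       20  android    3247             23
7        9      web     302             12
8       20      win    1503             23
9        2      web    5000              5
10      11      web    5814             14
11       9  android    4347             12
filter rows where device == 'win':
   errors device  kbytes  errors_plus_3
0       9    win    3520             12
1      19    win    2796             22
2       5    win    6728              8
3       5    win    5394              8
8      20    win    1503             23
take 2 rows with largest errors_plus_3:
   errors device  kbytes  errors_plus_3
8      20    win    1503             23
1      19    win    2796             22
sort by errors_plus_3:
   errors device  kbytes  errors_plus_3
1      19    win    2796             22
8      20    win    1503             23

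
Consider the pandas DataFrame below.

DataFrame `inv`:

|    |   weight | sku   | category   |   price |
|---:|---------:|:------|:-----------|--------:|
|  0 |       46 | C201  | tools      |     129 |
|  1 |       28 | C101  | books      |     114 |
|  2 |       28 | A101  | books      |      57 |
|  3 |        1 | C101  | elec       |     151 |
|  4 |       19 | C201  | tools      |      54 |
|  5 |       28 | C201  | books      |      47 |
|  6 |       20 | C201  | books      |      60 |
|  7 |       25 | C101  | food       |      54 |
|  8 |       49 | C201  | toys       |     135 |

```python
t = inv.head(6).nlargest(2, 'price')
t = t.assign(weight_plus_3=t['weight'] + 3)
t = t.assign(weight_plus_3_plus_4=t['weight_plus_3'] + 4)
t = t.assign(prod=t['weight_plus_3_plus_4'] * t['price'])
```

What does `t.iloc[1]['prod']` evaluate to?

take first 6 rows:
   weight   sku category  price
0      46  C201    tools    129
1      28  C101    books    114
2      28  A101    books     57
3       1  C101     elec    151
4      19  C201    tools     54
5      28  C201    books     47
take 2 rows with largest price:
   weight   sku category  price
3       1  C101     elec    151
0      46  C201    tools    129
add column weight_plus_3 = t['weight'] + 3:
   weight   sku category  price  weight_plus_3
3       1  C101     elec    151              4
0      46  C201    tools    129             49
add column weight_plus_3_plus_4 = t['weight_plus_3'] + 4:
   weight   sku category  price  weight_plus_3  weight_plus_3_plus_4
3       1  C101     elec    151              4                     8
0      46  C201    tools    129             49                    53
add column prod = t['weight_plus_3_plus_4'] * t['price']:
   weight   sku category  price  weight_plus_3  weight_plus_3_plus_4  prod
3       1  C101     elec    151              4                     8  1208
0      46  C201    tools    129             49                    53  6837
Taking the value at position 1, column 'prod' gives 6837.

6837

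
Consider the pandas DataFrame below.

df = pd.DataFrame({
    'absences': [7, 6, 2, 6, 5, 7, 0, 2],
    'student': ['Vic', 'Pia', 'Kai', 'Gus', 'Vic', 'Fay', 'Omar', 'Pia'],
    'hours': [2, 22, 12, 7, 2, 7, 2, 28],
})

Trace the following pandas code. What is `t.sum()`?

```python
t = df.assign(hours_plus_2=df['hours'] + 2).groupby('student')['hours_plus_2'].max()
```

70

add column hours_plus_2 = df['hours'] + 2:
   absences student  hours  hours_plus_2
0         7     Vic      2             4
1         6     Pia     22            24
2         2     Kai     12            14
3         6     Gus      7             9
4         5     Vic      2             4
5         7     Fay      7             9
6         0    Omar      2             4
7         2     Pia     28            30
group by student, max of hours_plus_2:
student
Fay      9
Gus      9
Kai     14
Omar     4
Pia     30
Vic      4
Name: hours_plus_2, dtype: int64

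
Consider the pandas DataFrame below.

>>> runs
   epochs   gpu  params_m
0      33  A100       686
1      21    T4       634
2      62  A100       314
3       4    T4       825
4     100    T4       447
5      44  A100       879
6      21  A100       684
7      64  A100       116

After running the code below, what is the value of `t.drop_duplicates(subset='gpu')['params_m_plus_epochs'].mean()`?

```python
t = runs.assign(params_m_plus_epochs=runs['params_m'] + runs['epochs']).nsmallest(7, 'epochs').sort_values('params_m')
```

417.5

add column params_m_plus_epochs = runs['params_m'] + runs['epochs']:
   epochs   gpu  params_m  params_m_plus_epochs
0      33  A100       686                   719
1      21    T4       634                   655
2      62  A100       314                   376
3       4    T4       825                   829
4     100    T4       447                   547
5      44  A100       879                   923
6      21  A100       684                   705
7      64  A100       116                   180
take 7 rows with smallest epochs:
   epochs   gpu  params_m  params_m_plus_epochs
3       4    T4       825                   829
1      21    T4       634                   655
6      21  A100       684                   705
0      33  A100       686                   719
5      44  A100       879                   923
2      62  A100       314                   376
7      64  A100       116                   180
sort by params_m:
   epochs   gpu  params_m  params_m_plus_epochs
7      64  A100       116                   180
2      62  A100       314                   376
1      21    T4       634                   655
6      21  A100       684                   705
0      33  A100       686                   719
3       4    T4       825                   829
5      44  A100       879                   923
drop duplicate gpu (keep=first):
   epochs   gpu  params_m  params_m_plus_epochs
7      64  A100       116                   180
1      21    T4       634                   655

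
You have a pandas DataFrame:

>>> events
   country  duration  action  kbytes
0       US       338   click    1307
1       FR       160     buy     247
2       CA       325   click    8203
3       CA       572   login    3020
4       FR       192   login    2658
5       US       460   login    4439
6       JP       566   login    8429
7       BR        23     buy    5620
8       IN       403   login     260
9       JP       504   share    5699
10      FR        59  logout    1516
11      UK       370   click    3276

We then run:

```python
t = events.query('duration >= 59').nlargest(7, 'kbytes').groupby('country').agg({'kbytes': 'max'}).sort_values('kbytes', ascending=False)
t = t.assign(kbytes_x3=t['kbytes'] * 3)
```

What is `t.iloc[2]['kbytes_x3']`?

filter rows where duration >= 59:
   country  duration  action  kbytes
0       US       338   click    1307
1       FR       160     buy     247
2       CA       325   click    8203
3       CA       572   login    3020
4       FR       192   login    2658
5       US       460   login    4439
6       JP       566   login    8429
8       IN       403   login     260
9       JP       504   share    5699
10      FR        59  logout    1516
11      UK       370   click    3276
take 7 rows with largest kbytes:
   country  duration action  kbytes
6       JP       566  login    8429
2       CA       325  click    8203
9       JP       504  share    5699
5       US       460  login    4439
11      UK       370  click    3276
3       CA       572  login    3020
4       FR       192  login    2658
group by country, max of kbytes:
         kbytes
country        
CA         8203
FR         2658
JP         8429
UK         3276
US         4439
sort by kbytes descending:
         kbytes
country        
JP         8429
CA         8203
US         4439
UK         3276
FR         2658
add column kbytes_x3 = t['kbytes'] * 3:
         kbytes  kbytes_x3
country                   
JP         8429      25287
CA         8203      24609
US         4439      13317
UK         3276       9828
FR         2658       7974
So iloc[2]['kbytes_x3'] = 13317.

13317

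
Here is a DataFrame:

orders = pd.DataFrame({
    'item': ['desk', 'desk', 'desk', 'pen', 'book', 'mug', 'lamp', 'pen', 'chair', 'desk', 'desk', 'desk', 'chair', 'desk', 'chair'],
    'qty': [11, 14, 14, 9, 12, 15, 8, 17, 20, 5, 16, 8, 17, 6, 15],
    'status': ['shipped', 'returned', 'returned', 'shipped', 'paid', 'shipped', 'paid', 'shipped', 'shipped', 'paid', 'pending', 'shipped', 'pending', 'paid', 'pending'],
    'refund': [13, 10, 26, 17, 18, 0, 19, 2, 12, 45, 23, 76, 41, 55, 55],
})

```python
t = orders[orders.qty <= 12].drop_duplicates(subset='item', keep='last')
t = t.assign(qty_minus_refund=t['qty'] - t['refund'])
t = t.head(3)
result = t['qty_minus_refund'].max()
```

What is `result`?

filter rows where qty <= 12:
    item  qty   status  refund
0   desk   11  shipped      13
3    pen    9  shipped      17
4   book   12     paid      18
6   lamp    8     paid      19
9   desk    5     paid      45
11  desk    8  shipped      76
13  desk    6     paid      55
drop duplicate item (keep=last):
    item  qty   status  refund
3    pen    9  shipped      17
4   book   12     paid      18
6   lamp    8     paid      19
13  desk    6     paid      55
add column qty_minus_refund = t['qty'] - t['refund']:
    item  qty   status  refund  qty_minus_refund
3    pen    9  shipped      17                -8
4   book   12     paid      18                -6
6   lamp    8     paid      19               -11
13  desk    6     paid      55               -49
take first 3 rows:
   item  qty   status  refund  qty_minus_refund
3   pen    9  shipped      17                -8
4  book   12     paid      18                -6
6  lamp    8     paid      19               -11

-6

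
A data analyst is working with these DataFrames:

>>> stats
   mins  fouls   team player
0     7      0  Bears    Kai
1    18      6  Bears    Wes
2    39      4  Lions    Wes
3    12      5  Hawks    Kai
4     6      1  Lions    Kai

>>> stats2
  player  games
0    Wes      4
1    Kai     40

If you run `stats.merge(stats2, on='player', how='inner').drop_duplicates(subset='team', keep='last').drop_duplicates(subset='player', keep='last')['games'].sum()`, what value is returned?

merge on 'player' (how='inner') → 5 rows:
   mins  fouls   team player  games
0     7      0  Bears    Kai     40
1    18      6  Bears    Wes      4
2    39      4  Lions    Wes      4
3    12      5  Hawks    Kai     40
4     6      1  Lions    Kai     40
drop duplicate team (keep=last):
   mins  fouls   team player  games
1    18      6  Bears    Wes      4
3    12      5  Hawks    Kai     40
4     6      1  Lions    Kai     40
drop duplicate player (keep=last):
   mins  fouls   team player  games
1    18      6  Bears    Wes      4
4     6      1  Lions    Kai     40
Reading off the sum of column 'games', we get 44.

44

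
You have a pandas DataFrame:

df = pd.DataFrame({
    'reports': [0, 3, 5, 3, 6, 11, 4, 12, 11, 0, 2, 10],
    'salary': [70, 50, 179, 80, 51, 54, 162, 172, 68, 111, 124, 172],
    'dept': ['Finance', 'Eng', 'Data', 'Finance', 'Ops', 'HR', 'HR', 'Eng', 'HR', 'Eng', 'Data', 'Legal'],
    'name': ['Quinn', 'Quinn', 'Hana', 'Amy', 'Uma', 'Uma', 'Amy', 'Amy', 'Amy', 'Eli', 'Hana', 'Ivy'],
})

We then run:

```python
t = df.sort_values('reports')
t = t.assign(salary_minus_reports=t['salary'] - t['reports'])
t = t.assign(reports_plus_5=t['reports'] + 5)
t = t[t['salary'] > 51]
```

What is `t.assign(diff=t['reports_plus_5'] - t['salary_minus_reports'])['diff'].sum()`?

sort by reports:
    reports  salary     dept   name
0         0      70  Finance  Quinn
9         0     111      Eng    Eli
10        2     124     Data   Hana
1         3      50      Eng  Quinn
3         3      80  Finance    Amy
6         4     162       HR    Amy
2         5     179     Data   Hana
4         6      51      Ops    Uma
11       10     172    Legal    Ivy
5        11      54       HR    Uma
8        11      68       HR    Amy
7        12     172      Eng    Amy
add column salary_minus_reports = t['salary'] - t['reports']:
    reports  salary     dept   name  salary_minus_reports
0         0      70  Finance  Quinn                    70
9         0     111      Eng    Eli                   111
10        2     124     Data   Hana                   122
1         3      50      Eng  Quinn                    47
3         3      80  Finance    Amy                    77
6         4     162       HR    Amy                   158
2         5     179     Data   Hana                   174
4         6      51      Ops    Uma                    45
11       10     172    Legal    Ivy                   162
5        11      54       HR    Uma                    43
8        11      68       HR    Amy                    57
7        12     172      Eng    Amy                   160
add column reports_plus_5 = t['reports'] + 5:
    reports  salary     dept   name  salary_minus_reports  reports_plus_5
0         0      70  Finance  Quinn                    70               5
9         0     111      Eng    Eli                   111               5
10        2     124     Data   Hana                   122               7
1         3      50      Eng  Quinn                    47               8
3         3      80  Finance    Amy                    77               8
6         4     162       HR    Amy                   158               9
2         5     179     Data   Hana                   174              10
4         6      51      Ops    Uma                    45              11
11       10     172    Legal    Ivy                   162              15
5        11      54       HR    Uma                    43              16
8        11      68       HR    Amy                    57              16
7        12     172      Eng    Amy                   160              17
filter rows where salary > 51:
    reports  salary     dept   name  salary_minus_reports  reports_plus_5
0         0      70  Finance  Quinn                    70               5
9         0     111      Eng    Eli                   111               5
10        2     124     Data   Hana                   122               7
3         3      80  Finance    Amy                    77               8
6         4     162       HR    Amy                   158               9
2         5     179     Data   Hana                   174              10
11       10     172    Legal    Ivy                   162              15
5        11      54       HR    Uma                    43              16
8        11      68       HR    Amy                    57              16
7        12     172      Eng    Amy                   160              17
add column diff = t['reports_plus_5'] - t['salary_minus_reports']:
    reports  salary     dept   name  salary_minus_reports  reports_plus_5  diff
0         0      70  Finance  Quinn                    70               5   -65
9         0     111      Eng    Eli                   111               5  -106
10        2     124     Data   Hana                   122               7  -115
3         3      80  Finance    Amy                    77               8   -69
6         4     162       HR    Amy                   158               9  -149
2         5     179     Data   Hana                   174              10  -164
11       10     172    Legal    Ivy                   162              15  -147
5        11      54       HR    Uma                    43              16   -27
8        11      68       HR    Amy                    57              16   -41
7        12     172      Eng    Amy                   160              17  -143
Reading off the sum of column 'diff', we get -1026.

-1026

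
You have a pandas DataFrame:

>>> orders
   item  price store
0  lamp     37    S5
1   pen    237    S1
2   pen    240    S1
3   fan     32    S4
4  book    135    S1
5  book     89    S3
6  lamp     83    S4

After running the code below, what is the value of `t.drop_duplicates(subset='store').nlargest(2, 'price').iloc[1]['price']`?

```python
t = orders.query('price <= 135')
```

89

filter rows where price <= 135:
   item  price store
0  lamp     37    S5
3   fan     32    S4
4  book    135    S1
5  book     89    S3
6  lamp     83    S4
drop duplicate store (keep=first):
   item  price store
0  lamp     37    S5
3   fan     32    S4
4  book    135    S1
5  book     89    S3
take 2 rows with largest price:
   item  price store
4  book    135    S1
5  book     89    S3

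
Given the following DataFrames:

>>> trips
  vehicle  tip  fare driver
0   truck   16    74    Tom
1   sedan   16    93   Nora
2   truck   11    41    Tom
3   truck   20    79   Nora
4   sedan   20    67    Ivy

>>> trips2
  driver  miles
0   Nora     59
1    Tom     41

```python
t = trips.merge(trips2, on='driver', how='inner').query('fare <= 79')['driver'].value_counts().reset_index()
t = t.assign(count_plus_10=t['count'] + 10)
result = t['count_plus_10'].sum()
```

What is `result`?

merge on 'driver' (how='inner') → 4 rows:
  vehicle  tip  fare driver  miles
0   truck   16    74    Tom     41
1   sedan   16    93   Nora     59
2   truck   11    41    Tom     41
3   truck   20    79   Nora     59
filter rows where fare <= 79:
  vehicle  tip  fare driver  miles
0   truck   16    74    Tom     41
2   truck   11    41    Tom     41
3   truck   20    79   Nora     59
value_counts of driver:
driver
Tom     2
Nora    1
Name: count, dtype: int64
reset_index():
  driver  count
0    Tom      2
1   Nora      1
add column count_plus_10 = t['count'] + 10:
  driver  count  count_plus_10
0    Tom      2             12
1   Nora      1             11
Taking the sum of column 'count_plus_10' gives 23.

23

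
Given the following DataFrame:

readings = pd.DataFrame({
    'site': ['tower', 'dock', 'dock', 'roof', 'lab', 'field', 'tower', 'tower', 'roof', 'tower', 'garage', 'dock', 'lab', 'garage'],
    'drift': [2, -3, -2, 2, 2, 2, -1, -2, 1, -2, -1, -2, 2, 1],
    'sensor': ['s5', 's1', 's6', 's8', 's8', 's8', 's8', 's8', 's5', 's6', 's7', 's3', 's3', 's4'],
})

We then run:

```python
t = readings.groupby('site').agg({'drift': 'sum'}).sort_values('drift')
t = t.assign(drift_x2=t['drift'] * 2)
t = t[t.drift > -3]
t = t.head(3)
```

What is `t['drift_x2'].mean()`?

3.33333333333

group by site, sum of drift:
        drift
site         
dock       -7
field       2
garage      0
lab         4
roof        3
tower      -3
sort by drift:
        drift
site         
dock       -7
tower      -3
garage      0
field       2
roof        3
lab         4
add column drift_x2 = t['drift'] * 2:
        drift  drift_x2
site                   
dock       -7       -14
tower      -3        -6
garage      0         0
field       2         4
roof        3         6
lab         4         8
filter rows where drift > -3:
        drift  drift_x2
site                   
garage      0         0
field       2         4
roof        3         6
lab         4         8
take first 3 rows:
        drift  drift_x2
site                   
garage      0         0
field       2         4
roof        3         6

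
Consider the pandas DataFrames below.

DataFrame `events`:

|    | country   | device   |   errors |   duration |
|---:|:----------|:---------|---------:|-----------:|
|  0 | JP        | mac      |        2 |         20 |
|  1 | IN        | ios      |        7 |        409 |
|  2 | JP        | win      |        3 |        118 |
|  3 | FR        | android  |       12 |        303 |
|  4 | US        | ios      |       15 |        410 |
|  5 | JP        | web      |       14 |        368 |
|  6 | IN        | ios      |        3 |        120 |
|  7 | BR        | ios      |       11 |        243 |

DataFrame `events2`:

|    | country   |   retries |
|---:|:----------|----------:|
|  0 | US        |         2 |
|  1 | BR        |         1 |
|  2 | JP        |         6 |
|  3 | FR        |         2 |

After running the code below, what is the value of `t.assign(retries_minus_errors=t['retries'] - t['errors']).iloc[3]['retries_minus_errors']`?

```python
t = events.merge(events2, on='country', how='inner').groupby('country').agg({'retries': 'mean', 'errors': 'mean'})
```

merge on 'country' (how='inner') → 6 rows:
  country   device  errors  duration  retries
0      JP      mac       2        20        6
1      JP      win       3       118        6
2      FR  android      12       303        2
3      US      ios      15       410        2
4      JP      web      14       368        6
5      BR      ios      11       243        1
group by country: mean(retries), mean(errors):
         retries     errors
country                    
BR           1.0  11.000000
FR           2.0  12.000000
JP           6.0   6.333333
US           2.0  15.000000
add column retries_minus_errors = t['retries'] - t['errors']:
         retries     errors  retries_minus_errors
country                                          
BR           1.0  11.000000            -10.000000
FR           2.0  12.000000            -10.000000
JP           6.0   6.333333             -0.333333
US           2.0  15.000000            -13.000000
Reading off the value at position 3, column 'retries_minus_errors', we get -13.0.

-13.0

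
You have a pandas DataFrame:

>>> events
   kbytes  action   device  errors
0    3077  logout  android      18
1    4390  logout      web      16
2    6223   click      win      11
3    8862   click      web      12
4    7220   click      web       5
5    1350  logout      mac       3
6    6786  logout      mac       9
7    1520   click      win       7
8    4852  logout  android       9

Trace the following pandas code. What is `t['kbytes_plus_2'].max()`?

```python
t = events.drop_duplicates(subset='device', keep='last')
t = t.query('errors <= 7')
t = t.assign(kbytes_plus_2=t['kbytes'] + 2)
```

drop duplicate device (keep=last):
   kbytes  action   device  errors
4    7220   click      web       5
6    6786  logout      mac       9
7    1520   click      win       7
8    4852  logout  android       9
filter rows where errors <= 7:
   kbytes action device  errors
4    7220  click    web       5
7    1520  click    win       7
add column kbytes_plus_2 = t['kbytes'] + 2:
   kbytes action device  errors  kbytes_plus_2
4    7220  click    web       5           7222
7    1520  click    win       7           1522
The max of column 'kbytes_plus_2' is 7222.

7222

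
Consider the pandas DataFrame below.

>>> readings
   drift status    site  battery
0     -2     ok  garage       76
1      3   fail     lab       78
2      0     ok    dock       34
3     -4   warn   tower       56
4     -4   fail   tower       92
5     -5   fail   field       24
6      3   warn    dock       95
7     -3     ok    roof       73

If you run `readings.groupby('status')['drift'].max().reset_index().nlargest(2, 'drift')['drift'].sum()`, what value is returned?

group by status, max of drift:
status
fail    3
ok      0
warn    3
Name: drift, dtype: int64
reset_index():
  status  drift
0   fail      3
1     ok      0
2   warn      3
take 2 rows with largest drift:
  status  drift
0   fail      3
2   warn      3
Finally, sum of column 'drift' = 6.

6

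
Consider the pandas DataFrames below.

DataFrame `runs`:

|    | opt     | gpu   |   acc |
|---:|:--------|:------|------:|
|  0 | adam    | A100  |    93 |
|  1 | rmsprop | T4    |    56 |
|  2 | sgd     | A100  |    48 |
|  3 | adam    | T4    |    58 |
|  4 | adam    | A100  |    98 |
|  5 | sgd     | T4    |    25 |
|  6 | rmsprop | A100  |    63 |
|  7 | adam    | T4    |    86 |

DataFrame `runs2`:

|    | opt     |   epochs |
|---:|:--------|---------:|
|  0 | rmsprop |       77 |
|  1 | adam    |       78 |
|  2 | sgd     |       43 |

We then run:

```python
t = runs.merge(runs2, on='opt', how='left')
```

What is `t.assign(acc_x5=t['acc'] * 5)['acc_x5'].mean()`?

merge on 'opt' (how='left') → 8 rows:
       opt   gpu  acc  epochs
0     adam  A100   93      78
1  rmsprop    T4   56      77
2      sgd  A100   48      43
3     adam    T4   58      78
4     adam  A100   98      78
5      sgd    T4   25      43
6  rmsprop  A100   63      77
7     adam    T4   86      78
add column acc_x5 = t['acc'] * 5:
       opt   gpu  acc  epochs  acc_x5
0     adam  A100   93      78     465
1  rmsprop    T4   56      77     280
2      sgd  A100   48      43     240
3     adam    T4   58      78     290
4     adam  A100   98      78     490
5      sgd    T4   25      43     125
6  rmsprop  A100   63      77     315
7     adam    T4   86      78     430
Then the mean of column 'acc_x5': 329.375

329.375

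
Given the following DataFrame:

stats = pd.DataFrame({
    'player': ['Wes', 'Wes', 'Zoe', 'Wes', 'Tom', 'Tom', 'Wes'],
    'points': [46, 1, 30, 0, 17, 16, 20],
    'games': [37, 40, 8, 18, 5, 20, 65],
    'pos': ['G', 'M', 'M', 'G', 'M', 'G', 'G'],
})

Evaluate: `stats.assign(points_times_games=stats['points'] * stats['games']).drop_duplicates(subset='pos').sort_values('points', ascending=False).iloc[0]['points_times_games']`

1702

add column points_times_games = stats['points'] * stats['games']:
  player  points  games pos  points_times_games
0    Wes      46     37   G                1702
1    Wes       1     40   M                  40
2    Zoe      30      8   M                 240
3    Wes       0     18   G                   0
4    Tom      17      5   M                  85
5    Tom      16     20   G                 320
6    Wes      20     65   G                1300
drop duplicate pos (keep=first):
  player  points  games pos  points_times_games
0    Wes      46     37   G                1702
1    Wes       1     40   M                  40
sort by points descending:
  player  points  games pos  points_times_games
0    Wes      46     37   G                1702
1    Wes       1     40   M                  40
Finally, value at position 0, column 'points_times_games' = 1702.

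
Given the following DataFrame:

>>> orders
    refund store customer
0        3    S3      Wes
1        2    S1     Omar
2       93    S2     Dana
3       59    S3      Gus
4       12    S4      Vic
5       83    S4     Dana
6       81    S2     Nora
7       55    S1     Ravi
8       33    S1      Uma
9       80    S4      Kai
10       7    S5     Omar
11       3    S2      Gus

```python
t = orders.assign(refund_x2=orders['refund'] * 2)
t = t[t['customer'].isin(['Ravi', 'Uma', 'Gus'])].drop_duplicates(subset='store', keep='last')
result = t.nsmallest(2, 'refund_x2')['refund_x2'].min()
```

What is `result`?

6

add column refund_x2 = orders['refund'] * 2:
    refund store customer  refund_x2
0        3    S3      Wes          6
1        2    S1     Omar          4
2       93    S2     Dana        186
3       59    S3      Gus        118
4       12    S4      Vic         24
5       83    S4     Dana        166
6       81    S2     Nora        162
7       55    S1     Ravi        110
8       33    S1      Uma         66
9       80    S4      Kai        160
10       7    S5     Omar         14
11       3    S2      Gus          6
filter rows where customer in ['Ravi', 'Uma', 'Gus']:
    refund store customer  refund_x2
3       59    S3      Gus        118
7       55    S1     Ravi        110
8       33    S1      Uma         66
11       3    S2      Gus          6
drop duplicate store (keep=last):
    refund store customer  refund_x2
3       59    S3      Gus        118
8       33    S1      Uma         66
11       3    S2      Gus          6
take 2 rows with smallest refund_x2:
    refund store customer  refund_x2
11       3    S2      Gus          6
8       33    S1      Uma         66
min of column 'refund_x2' → 6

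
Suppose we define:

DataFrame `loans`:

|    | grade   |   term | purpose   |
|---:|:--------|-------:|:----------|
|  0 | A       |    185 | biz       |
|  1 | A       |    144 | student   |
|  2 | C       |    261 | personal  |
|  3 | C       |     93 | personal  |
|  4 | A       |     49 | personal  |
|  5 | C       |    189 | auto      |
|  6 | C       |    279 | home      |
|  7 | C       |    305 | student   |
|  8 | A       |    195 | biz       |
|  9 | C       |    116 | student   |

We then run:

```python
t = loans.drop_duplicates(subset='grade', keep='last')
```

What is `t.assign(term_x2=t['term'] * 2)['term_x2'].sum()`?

drop duplicate grade (keep=last):
  grade  term  purpose
8     A   195      biz
9     C   116  student
add column term_x2 = t['term'] * 2:
  grade  term  purpose  term_x2
8     A   195      biz      390
9     C   116  student      232

622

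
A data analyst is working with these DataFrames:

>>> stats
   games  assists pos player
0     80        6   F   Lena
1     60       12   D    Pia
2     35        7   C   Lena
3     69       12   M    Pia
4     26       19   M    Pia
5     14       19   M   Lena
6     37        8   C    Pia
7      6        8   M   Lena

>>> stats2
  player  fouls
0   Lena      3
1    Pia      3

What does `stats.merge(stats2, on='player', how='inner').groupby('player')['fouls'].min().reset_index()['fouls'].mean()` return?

3.0

merge on 'player' (how='inner') → 8 rows:
   games  assists pos player  fouls
0     80        6   F   Lena      3
1     60       12   D    Pia      3
2     35        7   C   Lena      3
3     69       12   M    Pia      3
4     26       19   M    Pia      3
5     14       19   M   Lena      3
6     37        8   C    Pia      3
7      6        8   M   Lena      3
group by player, min of fouls:
player
Lena    3
Pia     3
Name: fouls, dtype: int64
reset_index():
  player  fouls
0   Lena      3
1    Pia      3
Finally, mean of column 'fouls' = 3.0.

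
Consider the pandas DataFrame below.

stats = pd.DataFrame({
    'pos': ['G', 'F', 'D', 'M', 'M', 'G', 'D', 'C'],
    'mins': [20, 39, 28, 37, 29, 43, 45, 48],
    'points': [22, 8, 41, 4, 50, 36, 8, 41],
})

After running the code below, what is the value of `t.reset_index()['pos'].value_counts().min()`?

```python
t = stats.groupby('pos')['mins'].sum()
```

1

group by pos, sum of mins:
pos
C    48
D    73
F    39
G    63
M    66
Name: mins, dtype: int64
reset_index():
  pos  mins
0   C    48
1   D    73
2   F    39
3   G    63
4   M    66
value_counts of pos:
pos
C    1
D    1
F    1
G    1
M    1
Name: count, dtype: int64
min of the resulting series → 1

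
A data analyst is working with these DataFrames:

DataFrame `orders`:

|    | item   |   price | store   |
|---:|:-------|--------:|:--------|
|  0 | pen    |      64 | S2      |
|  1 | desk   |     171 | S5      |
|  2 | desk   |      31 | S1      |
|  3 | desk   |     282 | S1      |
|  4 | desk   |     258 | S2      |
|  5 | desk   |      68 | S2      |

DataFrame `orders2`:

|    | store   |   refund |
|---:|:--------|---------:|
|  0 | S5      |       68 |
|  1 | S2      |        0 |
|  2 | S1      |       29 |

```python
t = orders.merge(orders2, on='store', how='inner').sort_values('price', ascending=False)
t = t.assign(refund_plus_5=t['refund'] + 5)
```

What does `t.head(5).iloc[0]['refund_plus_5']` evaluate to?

merge on 'store' (how='inner') → 6 rows:
   item  price store  refund
0   pen     64    S2       0
1  desk    171    S5      68
2  desk     31    S1      29
3  desk    282    S1      29
4  desk    258    S2       0
5  desk     68    S2       0
sort by price descending:
   item  price store  refund
3  desk    282    S1      29
4  desk    258    S2       0
1  desk    171    S5      68
5  desk     68    S2       0
0   pen     64    S2       0
2  desk     31    S1      29
add column refund_plus_5 = t['refund'] + 5:
   item  price store  refund  refund_plus_5
3  desk    282    S1      29             34
4  desk    258    S2       0              5
1  desk    171    S5      68             73
5  desk     68    S2       0              5
0   pen     64    S2       0              5
2  desk     31    S1      29             34
take first 5 rows:
   item  price store  refund  refund_plus_5
3  desk    282    S1      29             34
4  desk    258    S2       0              5
1  desk    171    S5      68             73
5  desk     68    S2       0              5
0   pen     64    S2       0              5
Taking the value at position 0, column 'refund_plus_5' gives 34.

34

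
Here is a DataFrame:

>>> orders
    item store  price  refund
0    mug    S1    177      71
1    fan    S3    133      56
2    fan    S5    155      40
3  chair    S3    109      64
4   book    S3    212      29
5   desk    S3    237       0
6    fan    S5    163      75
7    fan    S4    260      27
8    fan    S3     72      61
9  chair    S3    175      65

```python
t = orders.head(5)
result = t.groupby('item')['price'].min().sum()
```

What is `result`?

631

take first 5 rows:
    item store  price  refund
0    mug    S1    177      71
1    fan    S3    133      56
2    fan    S5    155      40
3  chair    S3    109      64
4   book    S3    212      29
group by item, min of price:
item
book     212
chair    109
fan      133
mug      177
Name: price, dtype: int64
Then the sum of the resulting series: 631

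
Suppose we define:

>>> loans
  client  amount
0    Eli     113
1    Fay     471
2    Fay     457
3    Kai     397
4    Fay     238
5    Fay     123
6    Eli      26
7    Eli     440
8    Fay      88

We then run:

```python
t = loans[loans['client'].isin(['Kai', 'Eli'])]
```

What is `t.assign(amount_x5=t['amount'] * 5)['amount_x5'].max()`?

2200

filter rows where client in ['Kai', 'Eli']:
  client  amount
0    Eli     113
3    Kai     397
6    Eli      26
7    Eli     440
add column amount_x5 = t['amount'] * 5:
  client  amount  amount_x5
0    Eli     113        565
3    Kai     397       1985
6    Eli      26        130
7    Eli     440       2200
Then the max of column 'amount_x5': 2200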